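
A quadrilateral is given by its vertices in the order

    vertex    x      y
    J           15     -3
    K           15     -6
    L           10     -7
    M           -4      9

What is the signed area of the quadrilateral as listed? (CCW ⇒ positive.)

Cross-terms: -45, -45, 62, -123  ⇒  Σ = -151
Signed area = Σ/2 = -75.5 (negative ⇒ clockwise traversal).

-75.5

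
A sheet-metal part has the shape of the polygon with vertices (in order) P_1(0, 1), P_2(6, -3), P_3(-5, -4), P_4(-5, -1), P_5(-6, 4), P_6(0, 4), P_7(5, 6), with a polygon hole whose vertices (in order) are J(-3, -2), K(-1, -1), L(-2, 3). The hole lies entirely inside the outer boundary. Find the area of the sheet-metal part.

Outer boundary:
Apply the shoelace formula: 2A = Σ (x_i·y_{i+1} − x_{i+1}·y_i), indices taken mod 7.
Σ = (-6) + (-39) + (-15) + (-26) + (-24) + (-20) + (5) = -125
Area = |Σ|/2 = 62.5.
Hole:
Apply the surveyor's formula: 2A = Σ (x_i·y_{i+1} − x_{i+1}·y_i), indices taken mod 3.
Σ = (1) + (-5) + (13) = 9
Area = |Σ|/2 = 4.5.
Net area = 62.5 − 4.5 = 58.

58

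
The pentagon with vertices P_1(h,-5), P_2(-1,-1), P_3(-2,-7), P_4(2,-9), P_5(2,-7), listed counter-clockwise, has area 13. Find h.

0

The doubled signed area Σ (x_i y_{i+1} − x_{i+1} y_i) is linear in h.
With h=0 it equals 26; the coefficient of h is 6 (from the two edges through P_1).
So 6·h + 26 = 2·13 = 26 ⇒ h = 0.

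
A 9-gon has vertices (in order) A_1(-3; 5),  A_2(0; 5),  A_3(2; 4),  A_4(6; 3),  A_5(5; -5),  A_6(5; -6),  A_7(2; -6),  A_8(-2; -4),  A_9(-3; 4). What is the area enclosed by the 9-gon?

Apply the shoelace (surveyor's) formula: 2A = Σ (x_i·y_{i+1} − x_{i+1}·y_i), indices taken mod 9.
A_1→A_2: (-3)(5) − (0)(5) = -15
A_2→A_3: (0)(4) − (2)(5) = -10
A_3→A_4: (2)(3) − (6)(4) = -18
A_4→A_5: (6)(-5) − (5)(3) = -45
A_5→A_6: (5)(-6) − (5)(-5) = -5
A_6→A_7: (5)(-6) − (2)(-6) = -18
A_7→A_8: (2)(-4) − (-2)(-6) = -20
A_8→A_9: (-2)(4) − (-3)(-4) = -20
A_9→A_1: (-3)(5) − (-3)(4) = -3
Σ = -154
Area = |Σ|/2 = 77.

77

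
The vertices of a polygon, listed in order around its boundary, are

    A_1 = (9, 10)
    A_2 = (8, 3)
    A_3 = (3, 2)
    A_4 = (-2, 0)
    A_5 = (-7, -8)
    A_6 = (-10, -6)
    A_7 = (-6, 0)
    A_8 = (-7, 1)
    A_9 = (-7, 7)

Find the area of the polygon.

Apply Gauss's area formula: 2A = Σ (x_i·y_{i+1} − x_{i+1}·y_i), indices taken mod 9.
Σ = (-53) + (7) + (4) + (16) + (-38) + (-36) + (-6) + (-42) + (-133) = -281
Area = |Σ|/2 = 140.5.

140.5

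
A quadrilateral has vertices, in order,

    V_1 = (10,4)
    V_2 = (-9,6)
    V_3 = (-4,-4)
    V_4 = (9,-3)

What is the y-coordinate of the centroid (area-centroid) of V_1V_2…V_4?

1

Apply the shoelace formula. First the cross-terms c_i = x_i·y_{i+1} − x_{i+1}·y_i:
  96, 60, 48, 66  ⇒  2A = 270, A = 135.
Then Σ (y_i + y_{i+1})·c_i = 810, so ȳ = 810 / (6·135) = 1.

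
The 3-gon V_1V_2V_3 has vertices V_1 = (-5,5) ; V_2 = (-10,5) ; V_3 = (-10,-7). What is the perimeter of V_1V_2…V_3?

|V_1V_2| = √((-5)² + (0)²) = √25 = 5
|V_2V_3| = √((0)² + (-12)²) = √144 = 12
|V_3V_1| = √((5)² + (12)²) = √169 = 13
Perimeter = 5 + 12 + 13 = 30.

30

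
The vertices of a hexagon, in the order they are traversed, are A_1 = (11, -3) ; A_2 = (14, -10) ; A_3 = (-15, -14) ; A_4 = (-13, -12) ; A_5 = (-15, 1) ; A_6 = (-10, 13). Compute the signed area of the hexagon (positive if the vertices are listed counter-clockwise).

Apply the surveyor's formula: 2A = Σ (x_i·y_{i+1} − x_{i+1}·y_i), indices taken mod 6.
Σ = (-68) + (-346) + (-2) + (-193) + (-185) + (-113) = -907
Signed area = Σ/2 = -453.5 (negative ⇒ clockwise traversal).

-453.5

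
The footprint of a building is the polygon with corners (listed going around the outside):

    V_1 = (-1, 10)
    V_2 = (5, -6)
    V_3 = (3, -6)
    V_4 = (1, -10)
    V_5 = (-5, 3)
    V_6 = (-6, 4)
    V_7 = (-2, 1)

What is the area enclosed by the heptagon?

Apply the shoelace (surveyor's) formula: 2A = Σ (x_i·y_{i+1} − x_{i+1}·y_i), indices taken mod 7.
Σ = (-44) + (-12) + (-24) + (-47) + (-2) + (2) + (-19) = -146
Area = |Σ|/2 = 73.

73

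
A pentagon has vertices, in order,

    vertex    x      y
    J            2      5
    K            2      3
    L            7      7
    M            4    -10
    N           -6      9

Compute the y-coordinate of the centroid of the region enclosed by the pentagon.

152/181

Apply the surveyor's formula. First the cross-terms c_i = x_i·y_{i+1} − x_{i+1}·y_i:
  -4, -7, -98, -24, -48  ⇒  2A = -181, A = -90.5.
Then Σ (y_i + y_{i+1})·c_i = -456, so ȳ = -456 / (6·(-90.5)) = 152/181.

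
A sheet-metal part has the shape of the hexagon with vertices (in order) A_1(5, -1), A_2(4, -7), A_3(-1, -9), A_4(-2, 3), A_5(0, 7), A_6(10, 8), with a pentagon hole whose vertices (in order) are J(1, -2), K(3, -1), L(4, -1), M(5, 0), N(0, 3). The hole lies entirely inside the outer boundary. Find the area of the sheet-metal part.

Outer boundary:
Apply the shoelace formula: 2A = Σ (x_i·y_{i+1} − x_{i+1}·y_i), indices taken mod 6.
Σ = (-31) + (-43) + (-21) + (-14) + (-70) + (-50) = -229
Area = |Σ|/2 = 114.5.
Hole:
Apply Gauss's area formula: 2A = Σ (x_i·y_{i+1} − x_{i+1}·y_i), indices taken mod 5.
Cross-terms: 5, 1, 5, 15, -3  ⇒  Σ = 23
Area = |Σ|/2 = 11.5.
Net area = 114.5 − 11.5 = 103.

103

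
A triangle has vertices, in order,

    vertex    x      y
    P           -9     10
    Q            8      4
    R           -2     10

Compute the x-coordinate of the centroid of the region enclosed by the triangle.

-1

Apply the shoelace (surveyor's) formula. First the cross-terms c_i = x_i·y_{i+1} − x_{i+1}·y_i:
  -116, 88, 70  ⇒  2A = 42, A = 21.
Then Σ (x_i + x_{i+1})·c_i = -126, so x̄ = -126 / (6·21) = -1.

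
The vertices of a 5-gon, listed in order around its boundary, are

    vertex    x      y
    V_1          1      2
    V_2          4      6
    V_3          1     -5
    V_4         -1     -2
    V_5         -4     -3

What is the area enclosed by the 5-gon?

Apply the surveyor's formula: 2A = Σ (x_i·y_{i+1} − x_{i+1}·y_i), indices taken mod 5.
Cross-terms: -2, -26, -7, -5, -5  ⇒  Σ = -45
Area = |Σ|/2 = 22.5.

22.5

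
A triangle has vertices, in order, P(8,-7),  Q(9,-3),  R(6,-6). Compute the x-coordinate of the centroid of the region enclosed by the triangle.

23/3

Apply Gauss's area formula. First the cross-terms c_i = x_i·y_{i+1} − x_{i+1}·y_i:
  39, -36, 6  ⇒  2A = 9, A = 4.5.
Then Σ (x_i + x_{i+1})·c_i = 207, so x̄ = 207 / (6·4.5) = 23/3.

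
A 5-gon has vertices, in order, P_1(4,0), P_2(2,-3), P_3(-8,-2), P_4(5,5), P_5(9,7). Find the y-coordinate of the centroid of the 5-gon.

Apply the shoelace formula. First the cross-terms c_i = x_i·y_{i+1} − x_{i+1}·y_i:
  -12, -28, -30, -10, -28  ⇒  2A = -108, A = -54.
Then Σ (y_i + y_{i+1})·c_i = -230, so ȳ = -230 / (6·(-54)) = 115/162.

115/162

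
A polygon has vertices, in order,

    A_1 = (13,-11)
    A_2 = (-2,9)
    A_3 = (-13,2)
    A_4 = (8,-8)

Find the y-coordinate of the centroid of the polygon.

17/72

Apply the shoelace formula. First the cross-terms c_i = x_i·y_{i+1} − x_{i+1}·y_i:
  95, 113, 88, 16  ⇒  2A = 312, A = 156.
Then Σ (y_i + y_{i+1})·c_i = 221, so ȳ = 221 / (6·156) = 17/72.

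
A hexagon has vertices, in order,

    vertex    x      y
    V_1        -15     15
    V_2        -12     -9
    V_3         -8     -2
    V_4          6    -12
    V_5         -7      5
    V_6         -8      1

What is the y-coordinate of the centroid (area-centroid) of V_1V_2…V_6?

-22/83

Apply the shoelace (surveyor's) formula. First the cross-terms c_i = x_i·y_{i+1} − x_{i+1}·y_i:
  315, -48, 108, -54, 33, -105  ⇒  2A = 249, A = 124.5.
Then Σ (y_i + y_{i+1})·c_i = -198, so ȳ = -198 / (6·124.5) = -22/83.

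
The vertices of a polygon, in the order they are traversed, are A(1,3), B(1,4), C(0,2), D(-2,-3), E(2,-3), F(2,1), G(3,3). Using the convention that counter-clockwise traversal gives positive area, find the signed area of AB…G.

Apply the shoelace formula: 2A = Σ (x_i·y_{i+1} − x_{i+1}·y_i), indices taken mod 7.
Cross-terms: 1, 2, 4, 12, 8, 3, 6  ⇒  Σ = 36
Signed area = Σ/2 = 18 (positive ⇒ counter-clockwise traversal).

18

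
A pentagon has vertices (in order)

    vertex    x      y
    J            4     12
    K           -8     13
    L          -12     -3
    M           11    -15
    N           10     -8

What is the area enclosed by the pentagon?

Apply the surveyor's formula: 2A = Σ (x_i·y_{i+1} − x_{i+1}·y_i), indices taken mod 5.
Cross-terms: 148, 180, 213, 62, 152  ⇒  Σ = 755
Area = |Σ|/2 = 377.5.

377.5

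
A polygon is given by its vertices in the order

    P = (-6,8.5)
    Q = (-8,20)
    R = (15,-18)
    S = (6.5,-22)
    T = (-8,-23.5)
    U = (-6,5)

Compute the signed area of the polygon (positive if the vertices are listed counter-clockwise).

Σ = (-52) + (-156) + (-213) + (-328.75) + (-181) + (-21) = -951.75
Signed area = Σ/2 = -475.875 (negative ⇒ clockwise traversal).

-475.875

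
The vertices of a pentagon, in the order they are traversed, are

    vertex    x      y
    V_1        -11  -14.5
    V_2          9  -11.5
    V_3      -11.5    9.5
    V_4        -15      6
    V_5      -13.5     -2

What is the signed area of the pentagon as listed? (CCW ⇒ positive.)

284.25

V_1→V_2: (-11)(-11.5) − (9)(-14.5) = 257
V_2→V_3: (9)(9.5) − (-11.5)(-11.5) = -46.75
V_3→V_4: (-11.5)(6) − (-15)(9.5) = 73.5
V_4→V_5: (-15)(-2) − (-13.5)(6) = 111
V_5→V_1: (-13.5)(-14.5) − (-11)(-2) = 173.75
Σ = 568.5
Signed area = Σ/2 = 284.25 (positive ⇒ counter-clockwise traversal).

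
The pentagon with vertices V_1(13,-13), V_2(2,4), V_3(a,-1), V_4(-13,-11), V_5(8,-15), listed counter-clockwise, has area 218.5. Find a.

0

Write out the shoelace sum; only the two edges meeting at V_3 involve a:
2·Area = [(2·(-1) − a·4) + (a·(-11) − (-13)·(-1))] + 452
       = -15·a + 437 = 437
⇒ a = 0.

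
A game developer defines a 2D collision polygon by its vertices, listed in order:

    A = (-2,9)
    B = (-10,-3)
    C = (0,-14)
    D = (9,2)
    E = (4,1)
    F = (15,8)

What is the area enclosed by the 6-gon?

Apply the shoelace (surveyor's) formula: 2A = Σ (x_i·y_{i+1} − x_{i+1}·y_i), indices taken mod 6.
Σ = (96) + (140) + (126) + (1) + (17) + (151) = 531
Area = |Σ|/2 = 265.5.

265.5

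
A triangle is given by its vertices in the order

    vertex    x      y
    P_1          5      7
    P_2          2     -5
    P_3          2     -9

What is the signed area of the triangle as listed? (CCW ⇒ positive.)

Σ = (-39) + (-8) + (59) = 12
Signed area = Σ/2 = 6 (positive ⇒ counter-clockwise traversal).

6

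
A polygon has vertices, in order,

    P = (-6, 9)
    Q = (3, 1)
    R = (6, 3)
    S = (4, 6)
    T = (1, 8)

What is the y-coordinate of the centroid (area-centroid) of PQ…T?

Apply the shoelace (surveyor's) formula. First the cross-terms c_i = x_i·y_{i+1} − x_{i+1}·y_i:
  -33, 3, 24, 26, 57  ⇒  2A = 77, A = 38.5.
Then Σ (y_i + y_{i+1})·c_i = 1231, so ȳ = 1231 / (6·38.5) = 1231/231.

1231/231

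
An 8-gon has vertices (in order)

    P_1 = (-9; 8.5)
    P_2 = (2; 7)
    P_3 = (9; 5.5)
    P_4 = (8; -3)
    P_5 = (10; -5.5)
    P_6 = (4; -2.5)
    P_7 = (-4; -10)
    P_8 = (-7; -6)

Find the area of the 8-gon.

214.75

Apply the shoelace formula: 2A = Σ (x_i·y_{i+1} − x_{i+1}·y_i), indices taken mod 8.
Σ = (-80) + (-52) + (-71) + (-14) + (-3) + (-50) + (-46) + (-113.5) = -429.5
Area = |Σ|/2 = 214.75.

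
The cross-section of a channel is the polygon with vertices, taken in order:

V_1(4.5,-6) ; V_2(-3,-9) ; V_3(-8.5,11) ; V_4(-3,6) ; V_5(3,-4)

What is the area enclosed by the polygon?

Σ = (-58.5) + (-109.5) + (-18) + (-6) + (0) = -192
Area = |Σ|/2 = 96.

96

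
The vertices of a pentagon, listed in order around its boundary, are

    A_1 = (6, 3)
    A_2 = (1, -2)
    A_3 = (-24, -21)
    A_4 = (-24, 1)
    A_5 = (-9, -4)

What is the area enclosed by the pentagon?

255

Σ = (-15) + (-69) + (-528) + (105) + (-3) = -510
Area = |Σ|/2 = 255.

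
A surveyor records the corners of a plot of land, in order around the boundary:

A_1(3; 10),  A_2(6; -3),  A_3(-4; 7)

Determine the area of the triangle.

Apply the shoelace formula: 2A = Σ (x_i·y_{i+1} − x_{i+1}·y_i), indices taken mod 3.
Cross-terms: -69, 30, -61  ⇒  Σ = -100
Area = |Σ|/2 = 50.

50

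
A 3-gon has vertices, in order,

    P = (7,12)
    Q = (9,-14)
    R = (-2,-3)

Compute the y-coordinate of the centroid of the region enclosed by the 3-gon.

-5/3

Apply the surveyor's formula. First the cross-terms c_i = x_i·y_{i+1} − x_{i+1}·y_i:
  -206, -55, -3  ⇒  2A = -264, A = -132.
Then Σ (y_i + y_{i+1})·c_i = 1320, so ȳ = 1320 / (6·(-132)) = -5/3.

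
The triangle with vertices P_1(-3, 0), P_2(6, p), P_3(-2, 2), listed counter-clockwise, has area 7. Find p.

4

The doubled signed area Σ (x_i y_{i+1} − x_{i+1} y_i) is linear in p.
With p=0 it equals 18; the coefficient of p is -1 (from the two edges through P_2).
So -1·p + 18 = 2·7 = 14 ⇒ p = 4.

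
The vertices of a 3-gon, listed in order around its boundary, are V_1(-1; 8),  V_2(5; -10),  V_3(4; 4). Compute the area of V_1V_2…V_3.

Apply the surveyor's formula: 2A = Σ (x_i·y_{i+1} − x_{i+1}·y_i), indices taken mod 3.
Σ = (-30) + (60) + (36) = 66
Area = |Σ|/2 = 33.

33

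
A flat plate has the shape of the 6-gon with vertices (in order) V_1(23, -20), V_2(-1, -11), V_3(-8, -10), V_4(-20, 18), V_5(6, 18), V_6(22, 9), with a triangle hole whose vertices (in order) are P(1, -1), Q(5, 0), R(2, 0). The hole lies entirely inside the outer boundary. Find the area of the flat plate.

1074.5

Outer boundary:
Σ = (-273) + (-78) + (-344) + (-468) + (-342) + (-647) = -2152
Area = |Σ|/2 = 1076.
Hole:
Σ = (5) + (0) + (-2) = 3
Area = |Σ|/2 = 1.5.
Net area = 1076 − 1.5 = 1074.5.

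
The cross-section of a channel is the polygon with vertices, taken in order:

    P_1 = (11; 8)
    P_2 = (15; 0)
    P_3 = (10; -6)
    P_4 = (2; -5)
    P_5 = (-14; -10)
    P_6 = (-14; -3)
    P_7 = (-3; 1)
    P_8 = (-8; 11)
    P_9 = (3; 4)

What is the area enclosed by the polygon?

284.5

P_1→P_2: (11)(0) − (15)(8) = -120
P_2→P_3: (15)(-6) − (10)(0) = -90
P_3→P_4: (10)(-5) − (2)(-6) = -38
P_4→P_5: (2)(-10) − (-14)(-5) = -90
P_5→P_6: (-14)(-3) − (-14)(-10) = -98
P_6→P_7: (-14)(1) − (-3)(-3) = -23
P_7→P_8: (-3)(11) − (-8)(1) = -25
P_8→P_9: (-8)(4) − (3)(11) = -65
P_9→P_1: (3)(8) − (11)(4) = -20
Σ = -569
Area = |Σ|/2 = 284.5.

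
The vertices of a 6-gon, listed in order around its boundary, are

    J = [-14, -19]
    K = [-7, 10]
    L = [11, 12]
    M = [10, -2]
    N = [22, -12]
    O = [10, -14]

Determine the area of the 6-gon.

Apply the surveyor's formula: 2A = Σ (x_i·y_{i+1} − x_{i+1}·y_i), indices taken mod 6.
J→K: (-14)(10) − (-7)(-19) = -273
K→L: (-7)(12) − (11)(10) = -194
L→M: (11)(-2) − (10)(12) = -142
M→N: (10)(-12) − (22)(-2) = -76
N→O: (22)(-14) − (10)(-12) = -188
O→J: (10)(-19) − (-14)(-14) = -386
Σ = -1259
Area = |Σ|/2 = 629.5.

629.5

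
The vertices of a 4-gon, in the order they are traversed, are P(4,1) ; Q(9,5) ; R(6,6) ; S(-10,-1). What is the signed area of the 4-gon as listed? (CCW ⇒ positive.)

Apply the shoelace (surveyor's) formula: 2A = Σ (x_i·y_{i+1} − x_{i+1}·y_i), indices taken mod 4.
Σ = (11) + (24) + (54) + (-6) = 83
Signed area = Σ/2 = 41.5 (positive ⇒ counter-clockwise traversal).

41.5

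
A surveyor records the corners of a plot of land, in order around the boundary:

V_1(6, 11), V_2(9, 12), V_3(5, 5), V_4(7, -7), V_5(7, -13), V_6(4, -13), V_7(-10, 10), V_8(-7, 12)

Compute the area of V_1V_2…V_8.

241

Apply the surveyor's formula: 2A = Σ (x_i·y_{i+1} − x_{i+1}·y_i), indices taken mod 8.
Cross-terms: -27, -15, -70, -42, -39, -90, -50, -149  ⇒  Σ = -482
Area = |Σ|/2 = 241.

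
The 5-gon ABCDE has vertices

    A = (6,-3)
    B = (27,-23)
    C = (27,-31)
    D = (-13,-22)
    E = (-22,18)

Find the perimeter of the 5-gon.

|AB| = √((21)² + (-20)²) = √841 = 29
|BC| = √((0)² + (-8)²) = √64 = 8
|CD| = √((-40)² + (9)²) = √1681 = 41
|DE| = √((-9)² + (40)²) = √1681 = 41
|EA| = √((28)² + (-21)²) = √1225 = 35
Perimeter = 29 + 8 + 41 + 41 + 35 = 154.

154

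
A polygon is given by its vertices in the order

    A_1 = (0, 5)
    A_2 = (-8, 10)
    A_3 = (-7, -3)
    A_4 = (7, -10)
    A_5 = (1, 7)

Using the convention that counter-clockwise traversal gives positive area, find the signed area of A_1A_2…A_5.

144.5

Apply Gauss's area formula: 2A = Σ (x_i·y_{i+1} − x_{i+1}·y_i), indices taken mod 5.
Cross-terms: 40, 94, 91, 59, 5  ⇒  Σ = 289
Signed area = Σ/2 = 144.5 (positive ⇒ counter-clockwise traversal).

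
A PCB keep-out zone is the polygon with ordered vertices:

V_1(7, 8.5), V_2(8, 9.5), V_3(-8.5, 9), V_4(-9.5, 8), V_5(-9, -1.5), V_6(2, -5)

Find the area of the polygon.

Apply Gauss's area formula: 2A = Σ (x_i·y_{i+1} − x_{i+1}·y_i), indices taken mod 6.
Σ = (-1.5) + (152.75) + (17.5) + (86.25) + (48) + (52) = 355
Area = |Σ|/2 = 177.5.

177.5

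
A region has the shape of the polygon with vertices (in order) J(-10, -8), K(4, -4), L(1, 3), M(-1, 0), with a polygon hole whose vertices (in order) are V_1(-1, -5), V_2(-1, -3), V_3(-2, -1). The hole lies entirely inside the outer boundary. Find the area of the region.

Outer boundary:
Apply Gauss's area formula: 2A = Σ (x_i·y_{i+1} − x_{i+1}·y_i), indices taken mod 4.
Σ = (72) + (16) + (3) + (8) = 99
Area = |Σ|/2 = 49.5.
Hole:
Σ = (-2) + (-5) + (9) = 2
Area = |Σ|/2 = 1.
Net area = 49.5 − 1 = 48.5.

48.5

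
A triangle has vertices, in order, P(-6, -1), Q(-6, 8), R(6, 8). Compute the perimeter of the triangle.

|PQ| = √((0)² + (9)²) = √81 = 9
|QR| = √((12)² + (0)²) = √144 = 12
|RP| = √((-12)² + (-9)²) = √225 = 15
Perimeter = 9 + 12 + 15 = 36.

36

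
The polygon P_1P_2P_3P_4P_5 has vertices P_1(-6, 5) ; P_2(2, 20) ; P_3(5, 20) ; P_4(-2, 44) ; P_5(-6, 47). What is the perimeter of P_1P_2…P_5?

92

|P_1P_2| = √((8)² + (15)²) = √289 = 17
|P_2P_3| = √((3)² + (0)²) = √9 = 3
|P_3P_4| = √((-7)² + (24)²) = √625 = 25
|P_4P_5| = √((-4)² + (3)²) = √25 = 5
|P_5P_1| = √((0)² + (-42)²) = √1764 = 42
Perimeter = 17 + 3 + 25 + 5 + 42 = 92.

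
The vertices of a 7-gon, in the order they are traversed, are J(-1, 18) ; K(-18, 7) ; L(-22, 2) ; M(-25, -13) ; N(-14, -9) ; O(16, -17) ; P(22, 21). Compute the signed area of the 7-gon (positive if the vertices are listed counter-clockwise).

Apply Gauss's area formula: 2A = Σ (x_i·y_{i+1} − x_{i+1}·y_i), indices taken mod 7.
Σ = (317) + (118) + (336) + (43) + (382) + (710) + (417) = 2323
Signed area = Σ/2 = 1161.5 (positive ⇒ counter-clockwise traversal).

1161.5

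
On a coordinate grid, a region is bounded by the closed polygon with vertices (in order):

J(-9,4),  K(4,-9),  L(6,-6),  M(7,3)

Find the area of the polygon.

Apply Gauss's area formula: 2A = Σ (x_i·y_{i+1} − x_{i+1}·y_i), indices taken mod 4.
J→K: (-9)(-9) − (4)(4) = 65
K→L: (4)(-6) − (6)(-9) = 30
L→M: (6)(3) − (7)(-6) = 60
M→J: (7)(4) − (-9)(3) = 55
Σ = 210
Area = |Σ|/2 = 105.

105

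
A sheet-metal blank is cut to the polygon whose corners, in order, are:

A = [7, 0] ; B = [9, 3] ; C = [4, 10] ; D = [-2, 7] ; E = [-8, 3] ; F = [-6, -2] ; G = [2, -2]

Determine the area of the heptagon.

Cross-terms: 21, 78, 48, 50, 34, 16, 14  ⇒  Σ = 261
Area = |Σ|/2 = 130.5.

130.5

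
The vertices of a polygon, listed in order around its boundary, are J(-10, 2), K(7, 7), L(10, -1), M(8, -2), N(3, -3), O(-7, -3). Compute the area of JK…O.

132.5

Apply Gauss's area formula: 2A = Σ (x_i·y_{i+1} − x_{i+1}·y_i), indices taken mod 6.
Σ = (-84) + (-77) + (-12) + (-18) + (-30) + (-44) = -265
Area = |Σ|/2 = 132.5.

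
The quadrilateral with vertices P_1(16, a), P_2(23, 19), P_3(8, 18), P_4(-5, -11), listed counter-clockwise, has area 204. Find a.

The doubled signed area Σ (x_i y_{i+1} − x_{i+1} y_i) is linear in a.
With a=0 it equals 744; the coefficient of a is -28 (from the two edges through P_1).
So -28·a + 744 = 2·204 = 408 ⇒ a = 12.

12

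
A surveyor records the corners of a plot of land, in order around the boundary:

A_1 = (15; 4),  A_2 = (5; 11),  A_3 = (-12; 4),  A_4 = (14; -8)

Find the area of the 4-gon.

Apply Gauss's area formula: 2A = Σ (x_i·y_{i+1} − x_{i+1}·y_i), indices taken mod 4.
Cross-terms: 145, 152, 40, 176  ⇒  Σ = 513
Area = |Σ|/2 = 256.5.

256.5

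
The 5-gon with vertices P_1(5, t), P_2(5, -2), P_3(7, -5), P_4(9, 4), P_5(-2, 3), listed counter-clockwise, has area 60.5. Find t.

-7

Write out the shoelace sum; only the two edges meeting at P_1 involve t:
2·Area = [((-2)·t − 5·3) + (5·(-2) − 5·t)] + 97
       = -7·t + 72 = 121
⇒ t = -7.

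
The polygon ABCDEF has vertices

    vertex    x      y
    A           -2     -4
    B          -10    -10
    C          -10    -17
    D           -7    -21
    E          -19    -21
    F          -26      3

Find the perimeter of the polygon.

84

|AB| = √((-8)² + (-6)²) = √100 = 10
|BC| = √((0)² + (-7)²) = √49 = 7
|CD| = √((3)² + (-4)²) = √25 = 5
|DE| = √((-12)² + (0)²) = √144 = 12
|EF| = √((-7)² + (24)²) = √625 = 25
|FA| = √((24)² + (-7)²) = √625 = 25
Perimeter = 10 + 7 + 5 + 12 + 25 + 25 = 84.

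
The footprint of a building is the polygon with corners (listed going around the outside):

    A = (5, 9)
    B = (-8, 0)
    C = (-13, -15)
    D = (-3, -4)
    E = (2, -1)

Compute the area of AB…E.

116.5

Σ = (72) + (120) + (7) + (11) + (23) = 233
Area = |Σ|/2 = 116.5.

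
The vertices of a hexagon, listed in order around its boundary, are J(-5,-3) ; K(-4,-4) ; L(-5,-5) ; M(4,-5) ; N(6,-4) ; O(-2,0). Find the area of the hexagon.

32.5

Cross-terms: 8, 0, 45, 14, -8, 6  ⇒  Σ = 65
Area = |Σ|/2 = 32.5.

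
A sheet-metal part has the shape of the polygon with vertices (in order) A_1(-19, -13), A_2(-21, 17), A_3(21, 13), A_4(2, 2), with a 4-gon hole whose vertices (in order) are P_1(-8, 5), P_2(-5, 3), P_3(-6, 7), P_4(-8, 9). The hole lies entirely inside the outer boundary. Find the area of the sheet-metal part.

Outer boundary:
Apply the shoelace formula: 2A = Σ (x_i·y_{i+1} − x_{i+1}·y_i), indices taken mod 4.
Σ = (-596) + (-630) + (16) + (12) = -1198
Area = |Σ|/2 = 599.
Hole:
Apply the shoelace formula: 2A = Σ (x_i·y_{i+1} − x_{i+1}·y_i), indices taken mod 4.
Σ = (1) + (-17) + (2) + (32) = 18
Area = |Σ|/2 = 9.
Net area = 599 − 9 = 590.

590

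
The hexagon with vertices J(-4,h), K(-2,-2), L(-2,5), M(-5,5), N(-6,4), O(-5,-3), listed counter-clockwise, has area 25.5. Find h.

-2

Write out the shoelace sum; only the two edges meeting at J involve h:
2·Area = [((-5)·h − (-4)·(-3)) + ((-4)·(-2) − (-2)·h)] + 49
       = -3·h + 45 = 51
⇒ h = -2.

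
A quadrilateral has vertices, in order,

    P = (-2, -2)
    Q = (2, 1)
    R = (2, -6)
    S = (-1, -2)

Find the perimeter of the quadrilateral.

18

|PQ| = √((4)² + (3)²) = √25 = 5
|QR| = √((0)² + (-7)²) = √49 = 7
|RS| = √((-3)² + (4)²) = √25 = 5
|SP| = √((-1)² + (0)²) = √1 = 1
Perimeter = 5 + 7 + 5 + 1 = 18.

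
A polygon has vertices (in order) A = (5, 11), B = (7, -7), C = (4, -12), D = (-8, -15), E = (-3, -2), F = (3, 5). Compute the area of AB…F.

177

Apply the shoelace formula: 2A = Σ (x_i·y_{i+1} − x_{i+1}·y_i), indices taken mod 6.
A→B: (5)(-7) − (7)(11) = -112
B→C: (7)(-12) − (4)(-7) = -56
C→D: (4)(-15) − (-8)(-12) = -156
D→E: (-8)(-2) − (-3)(-15) = -29
E→F: (-3)(5) − (3)(-2) = -9
F→A: (3)(11) − (5)(5) = 8
Σ = -354
Area = |Σ|/2 = 177.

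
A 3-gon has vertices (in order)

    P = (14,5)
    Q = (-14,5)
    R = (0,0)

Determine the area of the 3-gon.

P→Q: (14)(5) − (-14)(5) = 140
Q→R: (-14)(0) − (0)(5) = 0
R→P: (0)(5) − (14)(0) = 0
Σ = 140
Area = |Σ|/2 = 70.

70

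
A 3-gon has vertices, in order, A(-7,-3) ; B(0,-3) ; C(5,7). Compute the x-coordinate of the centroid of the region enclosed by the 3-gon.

-2/3

Apply Gauss's area formula. First the cross-terms c_i = x_i·y_{i+1} − x_{i+1}·y_i:
  21, 15, 34  ⇒  2A = 70, A = 35.
Then Σ (x_i + x_{i+1})·c_i = -140, so x̄ = -140 / (6·35) = -2/3.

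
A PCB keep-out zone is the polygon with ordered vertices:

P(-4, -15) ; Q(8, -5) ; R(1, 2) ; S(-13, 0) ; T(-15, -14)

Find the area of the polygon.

269

Σ = (140) + (21) + (26) + (182) + (169) = 538
Area = |Σ|/2 = 269.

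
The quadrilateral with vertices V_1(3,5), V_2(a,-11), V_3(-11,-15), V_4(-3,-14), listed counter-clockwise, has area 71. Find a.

The doubled signed area Σ (x_i y_{i+1} − x_{i+1} y_i) is linear in a.
With a=0 it equals -18; the coefficient of a is -20 (from the two edges through V_2).
So -20·a + -18 = 2·71 = 142 ⇒ a = -8.

-8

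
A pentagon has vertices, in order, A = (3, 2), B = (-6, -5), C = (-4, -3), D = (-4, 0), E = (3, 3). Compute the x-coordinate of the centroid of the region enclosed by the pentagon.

Apply the shoelace (surveyor's) formula. First the cross-terms c_i = x_i·y_{i+1} − x_{i+1}·y_i:
  -3, -2, -12, -12, -3  ⇒  2A = -32, A = -16.
Then Σ (x_i + x_{i+1})·c_i = 119, so x̄ = 119 / (6·(-16)) = -119/96.

-119/96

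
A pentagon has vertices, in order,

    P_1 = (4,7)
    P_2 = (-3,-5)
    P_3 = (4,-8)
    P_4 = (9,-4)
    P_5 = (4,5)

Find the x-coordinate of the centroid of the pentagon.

163/51

Apply the shoelace (surveyor's) formula. First the cross-terms c_i = x_i·y_{i+1} − x_{i+1}·y_i:
  1, 44, 56, 61, 8  ⇒  2A = 170, A = 85.
Then Σ (x_i + x_{i+1})·c_i = 1630, so x̄ = 1630 / (6·85) = 163/51.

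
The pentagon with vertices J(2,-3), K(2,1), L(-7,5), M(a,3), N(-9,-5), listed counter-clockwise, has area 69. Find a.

Write out the shoelace sum; only the two edges meeting at M involve a:
2·Area = [((-7)·3 − a·5) + (a·(-5) − (-9)·3)] + 62
       = -10·a + 68 = 138
⇒ a = -7.

-7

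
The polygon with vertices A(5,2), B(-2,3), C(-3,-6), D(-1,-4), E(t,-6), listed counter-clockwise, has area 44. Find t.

Write out the shoelace sum; only the two edges meeting at E involve t:
2·Area = [((-1)·(-6) − t·(-4)) + (t·2 − 5·(-6))] + 46
       = 6·t + 82 = 88
⇒ t = 1.

1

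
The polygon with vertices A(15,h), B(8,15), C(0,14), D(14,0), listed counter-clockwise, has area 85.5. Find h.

The doubled signed area Σ (x_i y_{i+1} − x_{i+1} y_i) is linear in h.
With h=0 it equals 141; the coefficient of h is 6 (from the two edges through A).
So 6·h + 141 = 2·85.5 = 171 ⇒ h = 5.

5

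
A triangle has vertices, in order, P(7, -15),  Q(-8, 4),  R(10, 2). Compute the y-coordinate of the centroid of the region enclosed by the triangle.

-3

Apply the surveyor's formula. First the cross-terms c_i = x_i·y_{i+1} − x_{i+1}·y_i:
  -92, -56, -164  ⇒  2A = -312, A = -156.
Then Σ (y_i + y_{i+1})·c_i = 2808, so ȳ = 2808 / (6·(-156)) = -3.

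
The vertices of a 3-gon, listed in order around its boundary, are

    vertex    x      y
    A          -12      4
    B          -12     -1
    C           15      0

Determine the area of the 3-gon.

Apply the surveyor's formula: 2A = Σ (x_i·y_{i+1} − x_{i+1}·y_i), indices taken mod 3.
Σ = (60) + (15) + (60) = 135
Area = |Σ|/2 = 67.5.

67.5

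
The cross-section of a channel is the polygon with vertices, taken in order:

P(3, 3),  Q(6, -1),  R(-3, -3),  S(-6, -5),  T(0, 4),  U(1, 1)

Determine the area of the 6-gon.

P→Q: (3)(-1) − (6)(3) = -21
Q→R: (6)(-3) − (-3)(-1) = -21
R→S: (-3)(-5) − (-6)(-3) = -3
S→T: (-6)(4) − (0)(-5) = -24
T→U: (0)(1) − (1)(4) = -4
U→P: (1)(3) − (3)(1) = 0
Σ = -73
Area = |Σ|/2 = 36.5.

36.5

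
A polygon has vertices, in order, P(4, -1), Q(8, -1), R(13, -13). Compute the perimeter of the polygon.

32

|PQ| = √((4)² + (0)²) = √16 = 4
|QR| = √((5)² + (-12)²) = √169 = 13
|RP| = √((-9)² + (12)²) = √225 = 15
Perimeter = 4 + 13 + 15 = 32.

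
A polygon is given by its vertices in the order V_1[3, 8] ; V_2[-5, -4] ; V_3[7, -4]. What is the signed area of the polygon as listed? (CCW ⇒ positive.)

V_1→V_2: (3)(-4) − (-5)(8) = 28
V_2→V_3: (-5)(-4) − (7)(-4) = 48
V_3→V_1: (7)(8) − (3)(-4) = 68
Σ = 144
Signed area = Σ/2 = 72 (positive ⇒ counter-clockwise traversal).

72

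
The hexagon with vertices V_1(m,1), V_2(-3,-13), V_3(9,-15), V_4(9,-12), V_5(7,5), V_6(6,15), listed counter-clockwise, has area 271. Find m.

Write out the shoelace sum; only the two edges meeting at V_1 involve m:
2·Area = [(6·1 − m·15) + (m·(-13) − (-3)·1)] + 393
       = -28·m + 402 = 542
⇒ m = -5.

-5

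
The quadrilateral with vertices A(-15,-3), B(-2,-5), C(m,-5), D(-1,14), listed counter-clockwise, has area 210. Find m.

7

The doubled signed area Σ (x_i y_{i+1} − x_{i+1} y_i) is linear in m.
With m=0 it equals 287; the coefficient of m is 19 (from the two edges through C).
So 19·m + 287 = 2·210 = 420 ⇒ m = 7.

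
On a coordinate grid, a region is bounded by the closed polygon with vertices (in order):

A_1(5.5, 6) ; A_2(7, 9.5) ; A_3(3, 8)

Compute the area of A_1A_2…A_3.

5.875

Cross-terms: 10.25, 27.5, -26  ⇒  Σ = 11.75
Area = |Σ|/2 = 5.875.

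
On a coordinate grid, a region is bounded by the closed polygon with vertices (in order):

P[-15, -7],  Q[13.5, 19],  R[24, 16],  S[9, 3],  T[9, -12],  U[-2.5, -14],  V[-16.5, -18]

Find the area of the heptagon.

Σ = (-190.5) + (-240) + (-72) + (-135) + (-156) + (-186) + (-154.5) = -1134
Area = |Σ|/2 = 567.

567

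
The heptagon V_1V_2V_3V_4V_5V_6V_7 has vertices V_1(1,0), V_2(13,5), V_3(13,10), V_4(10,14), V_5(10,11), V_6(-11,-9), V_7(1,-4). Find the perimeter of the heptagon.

72

|V_1V_2| = √((12)² + (5)²) = √169 = 13
|V_2V_3| = √((0)² + (5)²) = √25 = 5
|V_3V_4| = √((-3)² + (4)²) = √25 = 5
|V_4V_5| = √((0)² + (-3)²) = √9 = 3
|V_5V_6| = √((-21)² + (-20)²) = √841 = 29
|V_6V_7| = √((12)² + (5)²) = √169 = 13
|V_7V_1| = √((0)² + (4)²) = √16 = 4
Perimeter = 13 + 5 + 5 + 3 + 29 + 13 + 4 = 72.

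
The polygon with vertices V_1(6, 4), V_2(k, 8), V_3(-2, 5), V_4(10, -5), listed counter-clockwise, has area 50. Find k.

The doubled signed area Σ (x_i y_{i+1} − x_{i+1} y_i) is linear in k.
With k=0 it equals 94; the coefficient of k is 1 (from the two edges through V_2).
So 1·k + 94 = 2·50 = 100 ⇒ k = 6.

6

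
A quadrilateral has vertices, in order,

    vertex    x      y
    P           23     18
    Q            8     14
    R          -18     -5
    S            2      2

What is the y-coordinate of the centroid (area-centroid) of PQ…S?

1247/177

Apply the shoelace (surveyor's) formula. First the cross-terms c_i = x_i·y_{i+1} − x_{i+1}·y_i:
  178, 212, -26, -10  ⇒  2A = 354, A = 177.
Then Σ (y_i + y_{i+1})·c_i = 7482, so ȳ = 7482 / (6·177) = 1247/177.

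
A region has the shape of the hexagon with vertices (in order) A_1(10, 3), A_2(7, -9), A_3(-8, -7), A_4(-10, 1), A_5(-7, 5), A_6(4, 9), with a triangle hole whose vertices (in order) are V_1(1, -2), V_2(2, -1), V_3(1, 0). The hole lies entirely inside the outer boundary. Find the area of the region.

Outer boundary:
Cross-terms: -111, -121, -78, -43, -83, -78  ⇒  Σ = -514
Area = |Σ|/2 = 257.
Hole:
Apply the shoelace (surveyor's) formula: 2A = Σ (x_i·y_{i+1} − x_{i+1}·y_i), indices taken mod 3.
Σ = (3) + (1) + (-2) = 2
Area = |Σ|/2 = 1.
Net area = 257 − 1 = 256.

256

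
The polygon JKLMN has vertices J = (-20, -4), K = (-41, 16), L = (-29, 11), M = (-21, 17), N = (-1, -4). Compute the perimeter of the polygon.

|JK| = √((-21)² + (20)²) = √841 = 29
|KL| = √((12)² + (-5)²) = √169 = 13
|LM| = √((8)² + (6)²) = √100 = 10
|MN| = √((20)² + (-21)²) = √841 = 29
|NJ| = √((-19)² + (0)²) = √361 = 19
Perimeter = 29 + 13 + 10 + 29 + 19 = 100.

100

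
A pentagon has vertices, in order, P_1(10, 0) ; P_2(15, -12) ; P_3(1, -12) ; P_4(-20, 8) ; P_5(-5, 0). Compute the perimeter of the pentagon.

88

|P_1P_2| = √((5)² + (-12)²) = √169 = 13
|P_2P_3| = √((-14)² + (0)²) = √196 = 14
|P_3P_4| = √((-21)² + (20)²) = √841 = 29
|P_4P_5| = √((15)² + (-8)²) = √289 = 17
|P_5P_1| = √((15)² + (0)²) = √225 = 15
Perimeter = 13 + 14 + 29 + 17 + 15 = 88.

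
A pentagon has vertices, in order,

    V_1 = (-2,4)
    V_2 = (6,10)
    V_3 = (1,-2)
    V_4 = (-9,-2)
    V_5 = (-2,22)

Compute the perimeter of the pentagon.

76

|V_1V_2| = √((8)² + (6)²) = √100 = 10
|V_2V_3| = √((-5)² + (-12)²) = √169 = 13
|V_3V_4| = √((-10)² + (0)²) = √100 = 10
|V_4V_5| = √((7)² + (24)²) = √625 = 25
|V_5V_1| = √((0)² + (-18)²) = √324 = 18
Perimeter = 10 + 13 + 10 + 25 + 18 = 76.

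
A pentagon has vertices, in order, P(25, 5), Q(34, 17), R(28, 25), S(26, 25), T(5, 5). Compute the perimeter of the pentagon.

76

|PQ| = √((9)² + (12)²) = √225 = 15
|QR| = √((-6)² + (8)²) = √100 = 10
|RS| = √((-2)² + (0)²) = √4 = 2
|ST| = √((-21)² + (-20)²) = √841 = 29
|TP| = √((20)² + (0)²) = √400 = 20
Perimeter = 15 + 10 + 2 + 29 + 20 = 76.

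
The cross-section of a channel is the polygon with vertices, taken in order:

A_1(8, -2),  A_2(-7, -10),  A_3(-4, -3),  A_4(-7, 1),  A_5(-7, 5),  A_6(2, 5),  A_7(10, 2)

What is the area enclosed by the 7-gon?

146.5

Σ = (-94) + (-19) + (-25) + (-28) + (-45) + (-46) + (-36) = -293
Area = |Σ|/2 = 146.5.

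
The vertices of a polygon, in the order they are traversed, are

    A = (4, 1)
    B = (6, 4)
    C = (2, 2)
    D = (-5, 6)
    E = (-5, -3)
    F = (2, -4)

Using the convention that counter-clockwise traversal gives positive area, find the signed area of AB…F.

A→B: (4)(4) − (6)(1) = 10
B→C: (6)(2) − (2)(4) = 4
C→D: (2)(6) − (-5)(2) = 22
D→E: (-5)(-3) − (-5)(6) = 45
E→F: (-5)(-4) − (2)(-3) = 26
F→A: (2)(1) − (4)(-4) = 18
Σ = 125
Signed area = Σ/2 = 62.5 (positive ⇒ counter-clockwise traversal).

62.5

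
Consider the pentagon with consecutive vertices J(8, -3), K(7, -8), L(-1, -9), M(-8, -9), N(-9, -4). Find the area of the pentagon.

Apply the shoelace formula: 2A = Σ (x_i·y_{i+1} − x_{i+1}·y_i), indices taken mod 5.
Σ = (-43) + (-71) + (-63) + (-49) + (59) = -167
Area = |Σ|/2 = 83.5.

83.5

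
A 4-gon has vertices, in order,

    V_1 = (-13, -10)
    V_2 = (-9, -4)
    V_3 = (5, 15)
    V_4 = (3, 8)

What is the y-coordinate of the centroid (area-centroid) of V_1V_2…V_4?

83/21

Apply the surveyor's formula. First the cross-terms c_i = x_i·y_{i+1} − x_{i+1}·y_i:
  -38, -115, -5, 74  ⇒  2A = -84, A = -42.
Then Σ (y_i + y_{i+1})·c_i = -996, so ȳ = -996 / (6·(-42)) = 83/21.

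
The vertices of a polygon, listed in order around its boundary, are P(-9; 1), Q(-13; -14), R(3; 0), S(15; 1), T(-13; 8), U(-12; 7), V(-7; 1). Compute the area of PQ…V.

180.5

Apply the shoelace (surveyor's) formula: 2A = Σ (x_i·y_{i+1} − x_{i+1}·y_i), indices taken mod 7.
Σ = (139) + (42) + (3) + (133) + (5) + (37) + (2) = 361
Area = |Σ|/2 = 180.5.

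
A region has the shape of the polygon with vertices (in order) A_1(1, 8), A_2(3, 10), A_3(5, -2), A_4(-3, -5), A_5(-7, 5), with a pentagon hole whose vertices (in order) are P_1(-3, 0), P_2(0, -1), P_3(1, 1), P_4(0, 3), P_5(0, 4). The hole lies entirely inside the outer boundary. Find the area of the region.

Outer boundary:
Apply the shoelace (surveyor's) formula: 2A = Σ (x_i·y_{i+1} − x_{i+1}·y_i), indices taken mod 5.
Cross-terms: -14, -56, -31, -50, -61  ⇒  Σ = -212
Area = |Σ|/2 = 106.
Hole:
Apply the shoelace formula: 2A = Σ (x_i·y_{i+1} − x_{i+1}·y_i), indices taken mod 5.
P_1→P_2: (-3)(-1) − (0)(0) = 3
P_2→P_3: (0)(1) − (1)(-1) = 1
P_3→P_4: (1)(3) − (0)(1) = 3
P_4→P_5: (0)(4) − (0)(3) = 0
P_5→P_1: (0)(0) − (-3)(4) = 12
Σ = 19
Area = |Σ|/2 = 9.5.
Net area = 106 − 9.5 = 96.5.

96.5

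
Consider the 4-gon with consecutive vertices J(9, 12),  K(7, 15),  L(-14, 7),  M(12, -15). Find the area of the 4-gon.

357.5

Σ = (51) + (259) + (126) + (279) = 715
Area = |Σ|/2 = 357.5.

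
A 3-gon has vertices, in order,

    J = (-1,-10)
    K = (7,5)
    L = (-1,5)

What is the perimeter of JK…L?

40

|JK| = √((8)² + (15)²) = √289 = 17
|KL| = √((-8)² + (0)²) = √64 = 8
|LJ| = √((0)² + (-15)²) = √225 = 15
Perimeter = 17 + 8 + 15 = 40.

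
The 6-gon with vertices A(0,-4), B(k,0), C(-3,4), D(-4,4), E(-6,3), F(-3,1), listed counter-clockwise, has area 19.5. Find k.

Write out the shoelace sum; only the two edges meeting at B involve k:
2·Area = [(0·0 − k·(-4)) + (k·4 − (-3)·0)] + 31
       = 8·k + 31 = 39
⇒ k = 1.

1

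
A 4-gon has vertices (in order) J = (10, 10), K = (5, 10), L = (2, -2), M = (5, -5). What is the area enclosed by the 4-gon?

Apply Gauss's area formula: 2A = Σ (x_i·y_{i+1} − x_{i+1}·y_i), indices taken mod 4.
Cross-terms: 50, -30, 0, 100  ⇒  Σ = 120
Area = |Σ|/2 = 60.

60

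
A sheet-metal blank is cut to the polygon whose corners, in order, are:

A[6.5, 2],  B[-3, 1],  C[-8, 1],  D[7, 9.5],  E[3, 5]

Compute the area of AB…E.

Σ = (12.5) + (5) + (-83) + (6.5) + (-26.5) = -85.5
Area = |Σ|/2 = 42.75.

42.75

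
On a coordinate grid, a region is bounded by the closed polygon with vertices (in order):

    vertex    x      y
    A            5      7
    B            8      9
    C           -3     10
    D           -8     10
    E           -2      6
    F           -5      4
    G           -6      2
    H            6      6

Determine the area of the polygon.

59

Σ = (-11) + (107) + (50) + (-28) + (22) + (14) + (-48) + (12) = 118
Area = |Σ|/2 = 59.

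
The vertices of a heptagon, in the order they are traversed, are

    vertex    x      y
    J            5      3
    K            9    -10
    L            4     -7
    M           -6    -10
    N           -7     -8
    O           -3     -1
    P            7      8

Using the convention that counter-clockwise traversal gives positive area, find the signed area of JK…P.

-128.5

Σ = (-77) + (-23) + (-82) + (-22) + (-17) + (-17) + (-19) = -257
Signed area = Σ/2 = -128.5 (negative ⇒ clockwise traversal).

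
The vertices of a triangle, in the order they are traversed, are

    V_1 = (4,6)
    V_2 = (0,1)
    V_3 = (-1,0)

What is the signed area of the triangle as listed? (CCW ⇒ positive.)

-0.5

V_1→V_2: (4)(1) − (0)(6) = 4
V_2→V_3: (0)(0) − (-1)(1) = 1
V_3→V_1: (-1)(6) − (4)(0) = -6
Σ = -1
Signed area = Σ/2 = -0.5 (negative ⇒ clockwise traversal).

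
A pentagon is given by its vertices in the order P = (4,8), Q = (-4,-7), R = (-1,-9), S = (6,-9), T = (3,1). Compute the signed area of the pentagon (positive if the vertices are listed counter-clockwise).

Apply Gauss's area formula: 2A = Σ (x_i·y_{i+1} − x_{i+1}·y_i), indices taken mod 5.
P→Q: (4)(-7) − (-4)(8) = 4
Q→R: (-4)(-9) − (-1)(-7) = 29
R→S: (-1)(-9) − (6)(-9) = 63
S→T: (6)(1) − (3)(-9) = 33
T→P: (3)(8) − (4)(1) = 20
Σ = 149
Signed area = Σ/2 = 74.5 (positive ⇒ counter-clockwise traversal).

74.5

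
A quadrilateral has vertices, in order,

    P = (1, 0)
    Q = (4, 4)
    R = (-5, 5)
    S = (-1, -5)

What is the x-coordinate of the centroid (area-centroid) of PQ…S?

-200/237

Apply the shoelace formula. First the cross-terms c_i = x_i·y_{i+1} − x_{i+1}·y_i:
  4, 40, 30, 5  ⇒  2A = 79, A = 39.5.
Then Σ (x_i + x_{i+1})·c_i = -200, so x̄ = -200 / (6·39.5) = -200/237.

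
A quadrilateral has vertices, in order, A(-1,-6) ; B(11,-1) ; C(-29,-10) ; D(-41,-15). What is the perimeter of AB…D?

|AB| = √((12)² + (5)²) = √169 = 13
|BC| = √((-40)² + (-9)²) = √1681 = 41
|CD| = √((-12)² + (-5)²) = √169 = 13
|DA| = √((40)² + (9)²) = √1681 = 41
Perimeter = 13 + 41 + 13 + 41 = 108.

108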